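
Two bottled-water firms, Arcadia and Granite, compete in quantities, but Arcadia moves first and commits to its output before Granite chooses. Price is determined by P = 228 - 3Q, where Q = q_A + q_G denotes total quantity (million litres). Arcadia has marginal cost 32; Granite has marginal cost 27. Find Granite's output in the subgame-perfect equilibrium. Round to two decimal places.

17.58

Solve by backward induction. Given q_A, the follower Granite maximises π_G = (228 - 3q_A - 3q_G)q_G - 27q_G.
Setting the follower's marginal profit to zero, 201 - 3q_A - 6q_G = 0, i.e. q_G = (201 - 3q_A)/6.
The leader anticipates this reaction. Substituting into P = 228 - 3Q gives P = 255/2 - (3/2)q_A, so π_A = (255/2 - (3/2)q_A)q_A - 32q_A.
Maximising: ∂π_A/∂q_A = 191/2 - 3q_A = 0, giving q_A = 191/6.
Then q_G = (201 - 3·(191/6))/6 = 211/12.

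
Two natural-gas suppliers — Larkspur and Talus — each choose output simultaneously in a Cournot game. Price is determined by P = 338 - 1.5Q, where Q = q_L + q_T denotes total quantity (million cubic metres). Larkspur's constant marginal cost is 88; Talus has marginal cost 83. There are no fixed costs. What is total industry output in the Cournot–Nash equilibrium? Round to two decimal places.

Larkspur's profit: π_L = (338 - 1.5Q)q_L - (88q_L). Setting ∂π_L/∂q_L = 0: 250 - 3q_L - (3/2)(q_T) = 0.
Talus's first-order condition: 255 - 3q_T - (3/2)(q_L) = 0.
Rearranging gives the reaction functions q_L = (250 - (3/2)q_T)/3 and q_T = (255 - (3/2)q_L)/3.
Solving the pair: q_L = 490/9, q_T = 520/9.
Total output Q = 490/9 + 520/9 = 1010/9.

112.22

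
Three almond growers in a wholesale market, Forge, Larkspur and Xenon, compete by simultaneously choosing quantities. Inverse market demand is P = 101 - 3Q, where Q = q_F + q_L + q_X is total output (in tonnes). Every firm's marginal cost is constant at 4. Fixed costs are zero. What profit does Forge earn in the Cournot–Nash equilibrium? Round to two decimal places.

196.02

A representative firm's profit is π_i = q_i(101 - 3Q) - 4q_i.
First-order condition (treating rivals' output as given): 97 - 6q_i - 3·Σ_{j≠i} q_j = 0.
With identical firms every q_j equals q_i, so Σ_{j≠i} q_j = 2q_i and 97 = 12q_i, giving q_i = 97/12.
Price P = 101 - 3·(97/4) = 113/4.
Forge's profit: (113/4 - 4)·(97/12) = 196.0208.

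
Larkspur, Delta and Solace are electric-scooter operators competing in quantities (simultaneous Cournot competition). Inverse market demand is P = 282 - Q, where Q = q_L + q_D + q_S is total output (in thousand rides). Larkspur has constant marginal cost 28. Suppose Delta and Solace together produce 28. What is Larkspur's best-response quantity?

113

With rivals' combined output fixed at 28, Larkspur's profit is π_L = (282 - 28 - q_L)q_L - (28q_L) = (254 - q_L)q_L - (28q_L).
∂π_L/∂q_L = 226 - 2q_L = 0, so q_L = 113.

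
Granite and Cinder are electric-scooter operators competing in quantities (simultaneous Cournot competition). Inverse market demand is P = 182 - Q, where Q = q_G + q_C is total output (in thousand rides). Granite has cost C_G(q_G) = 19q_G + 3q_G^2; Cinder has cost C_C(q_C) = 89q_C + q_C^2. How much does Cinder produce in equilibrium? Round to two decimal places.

Granite's profit: π_G = (182 - Q)q_G - (19q_G + 3q_G²). Setting ∂π_G/∂q_G = 0: 163 - 8q_G - (q_C) = 0.
Cinder's profit: π_C = (182 - Q)q_C - (89q_C + q_C²). Setting ∂π_C/∂q_C = 0: 93 - 4q_C - (q_G) = 0.
Best responses: q_G = (163 - q_C)/8, q_C = (93 - q_G)/4.
Solving the pair: q_G = 559/31, q_C = 581/31.

18.74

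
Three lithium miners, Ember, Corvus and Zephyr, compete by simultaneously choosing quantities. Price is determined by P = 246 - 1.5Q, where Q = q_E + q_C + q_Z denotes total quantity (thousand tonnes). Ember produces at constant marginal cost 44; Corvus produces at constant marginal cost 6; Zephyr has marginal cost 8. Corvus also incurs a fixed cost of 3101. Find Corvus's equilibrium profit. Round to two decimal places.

165.67

Ember's profit: π_E = (246 - 1.5Q)q_E - (44q_E). Setting ∂π_E/∂q_E = 0: 202 - 3q_E - (3/2)(q_C + q_Z) = 0.
Corvus's first-order condition: 240 - 3q_C - (3/2)(q_E + q_Z) = 0.
Zephyr's first-order condition: 238 - 3q_Z - (3/2)(q_E + q_C) = 0.
Adding the 3 first-order conditions: 680 − 6Q = 0, so Q = 340/3.
Back-substituting: q_E = (202 − 170)/(3/2) = 64/3, q_C = (240 − 170)/(3/2) = 140/3, q_Z = (238 − 170)/(3/2) = 136/3.
Price P = 246 - (3/2)·(340/3) = 76.
Corvus's profit: (76 - 6)·(140/3) - 3101 = 497/3.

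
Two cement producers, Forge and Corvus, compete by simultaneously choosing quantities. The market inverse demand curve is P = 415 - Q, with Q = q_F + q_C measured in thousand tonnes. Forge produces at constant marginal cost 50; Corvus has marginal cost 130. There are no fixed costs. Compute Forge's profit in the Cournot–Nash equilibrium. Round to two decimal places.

22002.78

Forge's profit: π_F = (415 - Q)q_F - (50q_F). Setting ∂π_F/∂q_F = 0: 365 - 2q_F - (q_C) = 0.
Corvus's profit: π_C = (415 - Q)q_C - (130q_C). Setting ∂π_C/∂q_C = 0: 285 - 2q_C - (q_F) = 0.
So q_F = (365 - q_C)/2 and q_C = (285 - q_F)/2.
Solving the pair: q_F = 445/3, q_C = 205/3.
Price P = 415 - 650/3 = 595/3.
Forge's profit: (595/3 - 50)·(445/3) = 22002.7778.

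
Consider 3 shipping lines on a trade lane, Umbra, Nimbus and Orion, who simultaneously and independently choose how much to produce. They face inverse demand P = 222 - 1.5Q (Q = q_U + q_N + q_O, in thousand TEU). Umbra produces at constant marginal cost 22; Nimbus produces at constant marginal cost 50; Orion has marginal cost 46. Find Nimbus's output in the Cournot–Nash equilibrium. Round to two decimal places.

23.33

Umbra's profit: π_U = (222 - 1.5Q)q_U - (22q_U). Setting ∂π_U/∂q_U = 0: 200 - 3q_U - (3/2)(q_N + q_O) = 0.
Nimbus's first-order condition: 172 - 3q_N - (3/2)(q_U + q_O) = 0.
Orion's profit: π_O = (222 - 1.5Q)q_O - (46q_O). Setting ∂π_O/∂q_O = 0: 176 - 3q_O - (3/2)(q_U + q_N) = 0.
Adding the 3 first-order conditions: 548 − 6Q = 0, so Q = 274/3.
Back-substituting: q_U = (200 − 137)/(3/2) = 42, q_N = (172 − 137)/(3/2) = 70/3, q_O = (176 − 137)/(3/2) = 26.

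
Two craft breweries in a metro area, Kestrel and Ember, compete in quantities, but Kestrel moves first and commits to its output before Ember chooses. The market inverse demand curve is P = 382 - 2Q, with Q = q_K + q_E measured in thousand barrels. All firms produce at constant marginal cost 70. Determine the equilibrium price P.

The follower Ember best-responds to any q_K: π_E = (382 - 2Q)q_E - 70q_E.
Setting the follower's marginal profit to zero, 312 - 2q_K - 4q_E = 0, i.e. q_E = (312 - 2q_K)/4.
The leader anticipates this reaction. Substituting into P = 382 - 2Q gives P = 226 - q_K, so π_K = (226 - q_K)q_K - 70q_K.
Leader FOC: 156 - 2q_K = 0, so q_K = 78.
Then q_E = (312 - 2·78)/4 = 39.
Total output Q = 117, so price P = 382 - 2·117 = 148.

148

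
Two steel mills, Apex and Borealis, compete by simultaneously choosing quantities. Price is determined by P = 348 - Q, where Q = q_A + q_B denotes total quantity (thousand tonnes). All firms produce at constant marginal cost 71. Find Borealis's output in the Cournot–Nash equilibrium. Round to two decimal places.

Each firm earns π_i = (348 - Q)q_i - 71q_i.
Setting ∂π_i/∂q_i = 0 with rivals' quantities fixed: 277 - 2q_i - q_j = 0.
By symmetry each firm produces the same amount; substituting q_j = q_i yields q_i = 277/3.

92.33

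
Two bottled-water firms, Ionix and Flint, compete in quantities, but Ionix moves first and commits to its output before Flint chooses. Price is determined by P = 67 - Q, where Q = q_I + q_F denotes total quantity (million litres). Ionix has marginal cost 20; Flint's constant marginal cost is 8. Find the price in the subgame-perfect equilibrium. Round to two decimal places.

28.75

Solve by backward induction. Given q_I, the follower Flint maximises π_F = (67 - q_I - q_F)q_F - 8q_F.
Setting the follower's marginal profit to zero, 59 - q_I - 2q_F = 0, i.e. q_F = (59 - q_I)/2.
Ionix substitutes q_F(q_I) into its own profit: π_I = q_I(67 - q_I - (59 - q_I)/2) - 20q_I = (75/2 - (1/2)q_I)q_I - 20q_I.
The leader's first-order condition 35/2 - q_I = 0 yields q_I = 35/2.
Then q_F = (59 - 35/2)/2 = 83/4.
Total output Q = 153/4, so price P = 67 - 153/4 = 115/4.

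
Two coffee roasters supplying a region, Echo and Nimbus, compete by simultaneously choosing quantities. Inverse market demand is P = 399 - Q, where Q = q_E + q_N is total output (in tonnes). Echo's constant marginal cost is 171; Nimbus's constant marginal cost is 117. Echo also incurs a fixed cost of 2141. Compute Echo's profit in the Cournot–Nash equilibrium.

1223

Echo's profit: π_E = (399 - Q)q_E - (171q_E). Setting ∂π_E/∂q_E = 0: 228 - 2q_E - (q_N) = 0.
Nimbus's first-order condition: 282 - 2q_N - (q_E) = 0.
So q_E = (228 - q_N)/2 and q_N = (282 - q_E)/2.
Solving the pair: q_E = 58, q_N = 112.
Price P = 399 - 170 = 229.
Echo's profit: (229 - 171)·58 - 2141 = 1223.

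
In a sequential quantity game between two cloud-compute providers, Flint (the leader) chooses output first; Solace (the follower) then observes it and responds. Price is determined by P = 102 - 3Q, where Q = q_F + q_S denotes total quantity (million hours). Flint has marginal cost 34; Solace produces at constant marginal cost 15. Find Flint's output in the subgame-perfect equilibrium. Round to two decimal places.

Solve by backward induction. Given q_F, the follower Solace maximises π_S = (102 - 3q_F - 3q_S)q_S - 15q_S.
Follower FOC: 87 - 3q_F - 6q_S = 0, so q_S(q_F) = (87 - 3q_F)/6.
Flint substitutes q_S(q_F) into its own profit: π_F = q_F(102 - 3q_F - (87 - 3q_F)/2) - 34q_F = (117/2 - (3/2)q_F)q_F - 34q_F.
Maximising: ∂π_F/∂q_F = 49/2 - 3q_F = 0, giving q_F = 49/6.
Then q_S = (87 - 3·(49/6))/6 = 125/12.

8.17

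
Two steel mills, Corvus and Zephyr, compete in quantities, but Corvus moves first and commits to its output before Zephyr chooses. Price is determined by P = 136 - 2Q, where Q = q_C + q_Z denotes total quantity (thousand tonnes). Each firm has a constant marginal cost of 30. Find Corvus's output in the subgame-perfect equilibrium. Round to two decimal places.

Solve by backward induction. Given q_C, the follower Zephyr maximises π_Z = (136 - 2q_C - 2q_Z)q_Z - 30q_Z.
∂π_Z/∂q_Z = 106 - 2q_C - 4q_Z = 0 gives the reaction function q_Z = (106 - 2q_C)/4.
Corvus substitutes q_Z(q_C) into its own profit: π_C = q_C(136 - 2q_C - (106 - 2q_C)/2) - 30q_C = (83 - q_C)q_C - 30q_C.
Leader FOC: 53 - 2q_C = 0, so q_C = 53/2.
Then q_Z = (106 - 2·(53/2))/4 = 53/4.

26.50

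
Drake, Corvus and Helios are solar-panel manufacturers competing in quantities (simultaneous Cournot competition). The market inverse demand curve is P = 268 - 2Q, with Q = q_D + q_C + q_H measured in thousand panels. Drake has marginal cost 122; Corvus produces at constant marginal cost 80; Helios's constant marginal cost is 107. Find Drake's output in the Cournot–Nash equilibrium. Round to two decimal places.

11.13

Drake's profit: π_D = (268 - 2Q)q_D - (122q_D). Setting ∂π_D/∂q_D = 0: 146 - 4q_D - 2(q_C + q_H) = 0.
Corvus's profit: π_C = (268 - 2Q)q_C - (80q_C). Setting ∂π_C/∂q_C = 0: 188 - 4q_C - 2(q_D + q_H) = 0.
Helios's first-order condition: 161 - 4q_H - 2(q_D + q_C) = 0.
Adding the 3 first-order conditions: 495 − 8Q = 0, so Q = 495/8.
Back-substituting: q_D = (146 − 495/4)/2 = 89/8, q_C = (188 − 495/4)/2 = 257/8, q_H = (161 − 495/4)/2 = 149/8.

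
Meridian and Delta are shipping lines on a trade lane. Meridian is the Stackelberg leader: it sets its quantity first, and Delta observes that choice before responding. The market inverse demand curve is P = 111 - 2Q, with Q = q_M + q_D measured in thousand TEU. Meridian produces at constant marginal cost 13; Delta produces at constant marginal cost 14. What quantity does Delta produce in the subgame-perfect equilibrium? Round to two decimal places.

Solve by backward induction. Given q_M, the follower Delta maximises π_D = (111 - 2q_M - 2q_D)q_D - 14q_D.
Follower FOC: 97 - 2q_M - 4q_D = 0, so q_D(q_M) = (97 - 2q_M)/4.
Meridian substitutes q_D(q_M) into its own profit: π_M = q_M(111 - 2q_M - (97 - 2q_M)/2) - 13q_M = (125/2 - q_M)q_M - 13q_M.
The leader's first-order condition 99/2 - 2q_M = 0 yields q_M = 99/4.
Then q_D = (97 - 2·(99/4))/4 = 95/8.

11.88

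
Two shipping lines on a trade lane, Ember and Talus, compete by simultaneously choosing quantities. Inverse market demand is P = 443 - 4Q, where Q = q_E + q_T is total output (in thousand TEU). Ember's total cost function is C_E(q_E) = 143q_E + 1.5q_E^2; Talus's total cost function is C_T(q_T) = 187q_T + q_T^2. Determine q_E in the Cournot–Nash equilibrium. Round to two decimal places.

21.02

Ember's profit: π_E = (443 - 4Q)q_E - (143q_E + (3/2)q_E²). Setting ∂π_E/∂q_E = 0: 300 - 11q_E - 4(q_T) = 0.
Talus's profit: π_T = (443 - 4Q)q_T - (187q_T + q_T²). Setting ∂π_T/∂q_T = 0: 256 - 10q_T - 4(q_E) = 0.
Rearranging gives the reaction functions q_E = (300 - 4q_T)/11 and q_T = (256 - 4q_E)/10.
Solving the pair: q_E = 988/47, q_T = 808/47.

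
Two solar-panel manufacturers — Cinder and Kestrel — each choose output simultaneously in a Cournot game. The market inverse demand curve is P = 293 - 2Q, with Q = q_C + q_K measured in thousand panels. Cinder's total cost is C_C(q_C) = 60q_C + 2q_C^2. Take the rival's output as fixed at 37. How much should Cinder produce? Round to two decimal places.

With the rival's output fixed at 37, Cinder's profit is π_C = (293 - 2·37 - 2q_C)q_C - (60q_C + 2q_C²) = (219 - 2q_C)q_C - (60q_C + 2q_C²).
∂π_C/∂q_C = 159 - 8q_C = 0, so q_C = 159/8.

19.88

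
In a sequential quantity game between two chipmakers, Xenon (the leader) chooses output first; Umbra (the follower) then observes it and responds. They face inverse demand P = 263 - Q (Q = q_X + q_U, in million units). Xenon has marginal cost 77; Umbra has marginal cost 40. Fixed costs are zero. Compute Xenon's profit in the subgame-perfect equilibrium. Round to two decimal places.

2775.13

The follower Umbra best-responds to any q_X: π_U = (263 - Q)q_U - 40q_U.
Follower FOC: 223 - q_X - 2q_U = 0, so q_U(q_X) = (223 - q_X)/2.
Xenon substitutes q_U(q_X) into its own profit: π_X = q_X(263 - q_X - (223 - q_X)/2) - 77q_X = (303/2 - (1/2)q_X)q_X - 77q_X.
Leader FOC: 149/2 - q_X = 0, so q_X = 149/2.
Then q_U = (223 - 149/2)/2 = 297/4.
Price P = 263 - 595/4 = 457/4.
Xenon's profit: (457/4 - 77)·(149/2) = 2775.1250.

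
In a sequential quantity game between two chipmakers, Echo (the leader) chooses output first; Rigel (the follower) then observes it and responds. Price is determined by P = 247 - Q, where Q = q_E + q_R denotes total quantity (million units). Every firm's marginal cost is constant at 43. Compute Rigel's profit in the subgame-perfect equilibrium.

The follower Rigel best-responds to any q_E: π_R = (247 - Q)q_R - 43q_R.
∂π_R/∂q_R = 204 - q_E - 2q_R = 0 gives the reaction function q_R = (204 - q_E)/2.
The leader anticipates this reaction. Substituting into P = 247 - Q gives P = 145 - (1/2)q_E, so π_E = (145 - (1/2)q_E)q_E - 43q_E.
Leader FOC: 102 - q_E = 0, so q_E = 102.
Then q_R = (204 - 102)/2 = 51.
Price P = 247 - 153 = 94.
Rigel's profit: (94 - 43)·51 = 2601.

2601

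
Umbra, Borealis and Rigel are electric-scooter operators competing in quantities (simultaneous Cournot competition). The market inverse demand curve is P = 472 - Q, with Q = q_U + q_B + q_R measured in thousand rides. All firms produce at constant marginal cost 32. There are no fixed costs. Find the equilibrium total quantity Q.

330

Each firm earns π_i = (472 - Q)q_i - 32q_i.
Setting ∂π_i/∂q_i = 0 with rivals' quantities fixed: 440 - 2q_i - Σ_{j≠i} q_j = 0.
With identical firms every q_j equals q_i, so Σ_{j≠i} q_j = 2q_i and 440 = 4q_i, giving q_i = 110.
Total output Q = 110 + 110 + 110 = 330.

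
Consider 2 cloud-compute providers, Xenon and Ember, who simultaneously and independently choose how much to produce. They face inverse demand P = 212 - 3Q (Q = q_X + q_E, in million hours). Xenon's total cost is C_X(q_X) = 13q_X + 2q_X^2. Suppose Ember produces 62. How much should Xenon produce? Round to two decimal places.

1.30

With the rival's output fixed at 62, Xenon's profit is π_X = (212 - 3·62 - 3q_X)q_X - (13q_X + 2q_X²) = (26 - 3q_X)q_X - (13q_X + 2q_X²).
∂π_X/∂q_X = 13 - 10q_X = 0, so q_X = 13/10.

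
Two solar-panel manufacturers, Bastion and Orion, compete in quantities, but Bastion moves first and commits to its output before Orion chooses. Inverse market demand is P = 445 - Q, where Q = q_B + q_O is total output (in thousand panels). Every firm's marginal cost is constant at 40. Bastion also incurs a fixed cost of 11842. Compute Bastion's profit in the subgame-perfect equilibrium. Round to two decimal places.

8661.13

Solve by backward induction. Given q_B, the follower Orion maximises π_O = (445 - q_B - q_O)q_O - 40q_O.
Setting the follower's marginal profit to zero, 405 - q_B - 2q_O = 0, i.e. q_O = (405 - q_B)/2.
Bastion substitutes q_O(q_B) into its own profit: π_B = q_B(445 - q_B - (405 - q_B)/2) - 40q_B = (485/2 - (1/2)q_B)q_B - 40q_B.
Maximising: ∂π_B/∂q_B = 405/2 - q_B = 0, giving q_B = 405/2.
Then q_O = (405 - 405/2)/2 = 405/4.
Price P = 445 - 1215/4 = 565/4.
Bastion's profit: (565/4 - 40)·(405/2) - 11842 = 8661.1250.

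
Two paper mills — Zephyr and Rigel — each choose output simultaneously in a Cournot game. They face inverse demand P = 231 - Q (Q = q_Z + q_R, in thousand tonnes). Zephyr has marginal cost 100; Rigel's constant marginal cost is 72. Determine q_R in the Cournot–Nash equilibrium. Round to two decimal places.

62.33

Zephyr's profit: π_Z = (231 - Q)q_Z - (100q_Z). Setting ∂π_Z/∂q_Z = 0: 131 - 2q_Z - (q_R) = 0.
Rigel's profit: π_R = (231 - Q)q_R - (72q_R). Setting ∂π_R/∂q_R = 0: 159 - 2q_R - (q_Z) = 0.
So q_Z = (131 - q_R)/2 and q_R = (159 - q_Z)/2.
Substituting one into the other gives q_Z = 103/3 and q_R = 187/3.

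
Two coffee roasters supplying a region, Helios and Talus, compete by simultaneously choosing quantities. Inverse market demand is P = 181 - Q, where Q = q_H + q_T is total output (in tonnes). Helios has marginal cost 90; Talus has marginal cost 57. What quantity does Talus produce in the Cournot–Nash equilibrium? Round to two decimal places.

52.33

Helios's profit: π_H = (181 - Q)q_H - (90q_H). Setting ∂π_H/∂q_H = 0: 91 - 2q_H - (q_T) = 0.
Talus's first-order condition: 124 - 2q_T - (q_H) = 0.
Best responses: q_H = (91 - q_T)/2, q_T = (124 - q_H)/2.
Substituting one into the other gives q_H = 58/3 and q_T = 157/3.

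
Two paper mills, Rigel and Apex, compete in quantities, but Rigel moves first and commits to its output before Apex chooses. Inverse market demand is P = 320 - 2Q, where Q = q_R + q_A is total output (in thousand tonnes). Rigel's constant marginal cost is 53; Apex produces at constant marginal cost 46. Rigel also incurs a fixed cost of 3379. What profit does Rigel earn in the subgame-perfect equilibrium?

846

The follower Apex best-responds to any q_R: π_A = (320 - 2Q)q_A - 46q_A.
Follower FOC: 274 - 2q_R - 4q_A = 0, so q_A(q_R) = (274 - 2q_R)/4.
Rigel substitutes q_A(q_R) into its own profit: π_R = q_R(320 - 2q_R - (274 - 2q_R)/2) - 53q_R = (183 - q_R)q_R - 53q_R.
Maximising: ∂π_R/∂q_R = 130 - 2q_R = 0, giving q_R = 65.
Then q_A = (274 - 2·65)/4 = 36.
Price P = 320 - 2·101 = 118.
Rigel's profit: (118 - 53)·65 - 3379 = 846.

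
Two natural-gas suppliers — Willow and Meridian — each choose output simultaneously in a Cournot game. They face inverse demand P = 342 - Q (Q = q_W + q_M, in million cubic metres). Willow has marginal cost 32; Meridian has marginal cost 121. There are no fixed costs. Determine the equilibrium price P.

Willow's profit: π_W = (342 - Q)q_W - (32q_W). Setting ∂π_W/∂q_W = 0: 310 - 2q_W - (q_M) = 0.
Meridian's profit: π_M = (342 - Q)q_M - (121q_M). Setting ∂π_M/∂q_M = 0: 221 - 2q_M - (q_W) = 0.
So q_W = (310 - q_M)/2 and q_M = (221 - q_W)/2.
Substituting one into the other gives q_W = 133 and q_M = 44.
Total output Q = 177, so price P = 342 - 177 = 165.

165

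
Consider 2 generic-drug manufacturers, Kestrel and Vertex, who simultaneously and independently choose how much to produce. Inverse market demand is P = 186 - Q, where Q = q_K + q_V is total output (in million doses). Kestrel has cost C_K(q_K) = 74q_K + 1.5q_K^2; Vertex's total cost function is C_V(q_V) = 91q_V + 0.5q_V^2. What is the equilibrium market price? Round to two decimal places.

Kestrel's profit: π_K = (186 - Q)q_K - (74q_K + (3/2)q_K²). Setting ∂π_K/∂q_K = 0: 112 - 5q_K - (q_V) = 0.
Vertex's first-order condition: 95 - 3q_V - (q_K) = 0.
Rearranging gives the reaction functions q_K = (112 - q_V)/5 and q_V = (95 - q_K)/3.
Substituting one into the other gives q_K = 241/14 and q_V = 363/14.
Total output Q = 302/7, so price P = 186 - 302/7 = 1000/7.

142.86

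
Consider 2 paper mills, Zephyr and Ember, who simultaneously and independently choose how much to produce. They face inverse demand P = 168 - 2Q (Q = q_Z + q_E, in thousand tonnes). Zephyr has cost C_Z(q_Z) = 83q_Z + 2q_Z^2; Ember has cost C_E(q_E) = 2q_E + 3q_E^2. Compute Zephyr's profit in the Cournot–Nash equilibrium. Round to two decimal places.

185.82

Zephyr's profit: π_Z = (168 - 2Q)q_Z - (83q_Z + 2q_Z²). Setting ∂π_Z/∂q_Z = 0: 85 - 8q_Z - 2(q_E) = 0.
Ember's first-order condition: 166 - 10q_E - 2(q_Z) = 0.
Best responses: q_Z = (85 - 2q_E)/8, q_E = (166 - 2q_Z)/10.
Solving the pair: q_Z = 259/38, q_E = 579/38.
Price P = 168 - 2·(419/19) = 123.8947.
Zephyr's profit: 123.8947·(259/38) - 83·(259/38) - 2(259/38)² = 185.8199.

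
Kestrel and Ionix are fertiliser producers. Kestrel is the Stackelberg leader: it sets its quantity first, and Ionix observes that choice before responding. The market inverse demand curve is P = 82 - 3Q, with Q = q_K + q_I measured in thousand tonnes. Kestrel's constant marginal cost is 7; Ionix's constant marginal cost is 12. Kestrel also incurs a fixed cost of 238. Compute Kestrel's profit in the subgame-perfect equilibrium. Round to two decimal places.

Solve by backward induction. Given q_K, the follower Ionix maximises π_I = (82 - 3q_K - 3q_I)q_I - 12q_I.
Setting the follower's marginal profit to zero, 70 - 3q_K - 6q_I = 0, i.e. q_I = (70 - 3q_K)/6.
The leader anticipates this reaction. Substituting into P = 82 - 3Q gives P = 47 - (3/2)q_K, so π_K = (47 - (3/2)q_K)q_K - 7q_K.
The leader's first-order condition 40 - 3q_K = 0 yields q_K = 40/3.
Then q_I = (70 - 3·(40/3))/6 = 5.
Price P = 82 - 3·(55/3) = 27.
Kestrel's profit: (27 - 7)·(40/3) - 238 = 86/3.

28.67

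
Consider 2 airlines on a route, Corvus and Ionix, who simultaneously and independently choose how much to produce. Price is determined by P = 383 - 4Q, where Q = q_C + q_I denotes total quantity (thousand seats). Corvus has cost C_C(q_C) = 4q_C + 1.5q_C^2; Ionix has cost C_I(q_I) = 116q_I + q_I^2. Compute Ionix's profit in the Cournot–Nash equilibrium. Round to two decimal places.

Corvus's profit: π_C = (383 - 4Q)q_C - (4q_C + (3/2)q_C²). Setting ∂π_C/∂q_C = 0: 379 - 11q_C - 4(q_I) = 0.
Ionix's profit: π_I = (383 - 4Q)q_I - (116q_I + q_I²). Setting ∂π_I/∂q_I = 0: 267 - 10q_I - 4(q_C) = 0.
So q_C = (379 - 4q_I)/11 and q_I = (267 - 4q_C)/10.
Solving the pair: q_C = 1361/47, q_I = 1421/94.
Price P = 383 - 4·44.0745 = 206.7021.
Ionix's profit: 206.7021·(1421/94) - 116·(1421/94) - (1421/94)² = 1142.6217.

1142.62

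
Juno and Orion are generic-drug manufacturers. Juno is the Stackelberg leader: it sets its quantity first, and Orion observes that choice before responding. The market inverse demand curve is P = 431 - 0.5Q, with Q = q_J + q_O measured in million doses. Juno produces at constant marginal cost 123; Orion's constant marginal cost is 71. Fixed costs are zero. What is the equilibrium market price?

187

The follower Orion best-responds to any q_J: π_O = (431 - 0.5Q)q_O - 71q_O.
Follower FOC: 360 - (1/2)q_J - q_O = 0, so q_O(q_J) = (360 - (1/2)q_J).
Juno substitutes q_O(q_J) into its own profit: π_J = q_J(431 - (1/2)q_J - (360 - (1/2)q_J)/2) - 123q_J = (251 - (1/4)q_J)q_J - 123q_J.
The leader's first-order condition 128 - (1/2)q_J = 0 yields q_J = 256.
Then q_O = (360 - (1/2)·256) = 232.
Total output Q = 488, so price P = 431 - (1/2)·488 = 187.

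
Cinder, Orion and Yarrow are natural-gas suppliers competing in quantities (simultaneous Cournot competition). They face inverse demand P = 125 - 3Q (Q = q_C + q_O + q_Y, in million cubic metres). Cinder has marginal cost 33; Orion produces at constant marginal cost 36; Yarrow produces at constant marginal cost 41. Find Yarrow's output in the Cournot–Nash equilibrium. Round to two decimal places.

5.92

Cinder's profit: π_C = (125 - 3Q)q_C - (33q_C). Setting ∂π_C/∂q_C = 0: 92 - 6q_C - 3(q_O + q_Y) = 0.
Orion's first-order condition: 89 - 6q_O - 3(q_C + q_Y) = 0.
Yarrow's profit: π_Y = (125 - 3Q)q_Y - (41q_Y). Setting ∂π_Y/∂q_Y = 0: 84 - 6q_Y - 3(q_C + q_O) = 0.
Summing all 3 equations gives 265 − 12Q = 0, hence Q = 265/12.
Back-substituting: q_C = (92 − 265/4)/3 = 103/12, q_O = (89 − 265/4)/3 = 91/12, q_Y = (84 − 265/4)/3 = 71/12.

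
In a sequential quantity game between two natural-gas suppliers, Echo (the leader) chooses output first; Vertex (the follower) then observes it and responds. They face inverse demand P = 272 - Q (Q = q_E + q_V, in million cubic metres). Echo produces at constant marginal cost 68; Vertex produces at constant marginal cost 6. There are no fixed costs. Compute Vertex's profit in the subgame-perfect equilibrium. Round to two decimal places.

The follower Vertex best-responds to any q_E: π_V = (272 - Q)q_V - 6q_V.
∂π_V/∂q_V = 266 - q_E - 2q_V = 0 gives the reaction function q_V = (266 - q_E)/2.
Echo substitutes q_V(q_E) into its own profit: π_E = q_E(272 - q_E - (266 - q_E)/2) - 68q_E = (139 - (1/2)q_E)q_E - 68q_E.
Leader FOC: 71 - q_E = 0, so q_E = 71.
Then q_V = (266 - 71)/2 = 195/2.
Price P = 272 - 337/2 = 207/2.
Vertex's profit: (207/2 - 6)·(195/2) = 9506.2500.

9506.25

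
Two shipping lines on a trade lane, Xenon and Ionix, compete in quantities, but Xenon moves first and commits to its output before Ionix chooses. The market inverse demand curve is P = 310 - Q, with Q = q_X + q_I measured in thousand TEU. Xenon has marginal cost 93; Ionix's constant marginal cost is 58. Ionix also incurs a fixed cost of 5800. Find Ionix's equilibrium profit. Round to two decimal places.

The follower Ionix best-responds to any q_X: π_I = (310 - Q)q_I - 58q_I.
Setting the follower's marginal profit to zero, 252 - q_X - 2q_I = 0, i.e. q_I = (252 - q_X)/2.
The leader anticipates this reaction. Substituting into P = 310 - Q gives P = 184 - (1/2)q_X, so π_X = (184 - (1/2)q_X)q_X - 93q_X.
Leader FOC: 91 - q_X = 0, so q_X = 91.
Then q_I = (252 - 91)/2 = 161/2.
Price P = 310 - 343/2 = 277/2.
Ionix's profit: (277/2 - 58)·(161/2) - 5800 = 680.2500.

680.25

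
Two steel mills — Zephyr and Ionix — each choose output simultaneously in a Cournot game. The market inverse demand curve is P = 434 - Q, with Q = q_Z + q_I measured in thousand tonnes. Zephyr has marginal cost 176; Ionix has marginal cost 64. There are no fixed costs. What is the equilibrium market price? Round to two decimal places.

Zephyr's profit: π_Z = (434 - Q)q_Z - (176q_Z). Setting ∂π_Z/∂q_Z = 0: 258 - 2q_Z - (q_I) = 0.
Ionix's first-order condition: 370 - 2q_I - (q_Z) = 0.
Rearranging gives the reaction functions q_Z = (258 - q_I)/2 and q_I = (370 - q_Z)/2.
Solving the pair: q_Z = 146/3, q_I = 482/3.
Total output Q = 628/3, so price P = 434 - 628/3 = 674/3.

224.67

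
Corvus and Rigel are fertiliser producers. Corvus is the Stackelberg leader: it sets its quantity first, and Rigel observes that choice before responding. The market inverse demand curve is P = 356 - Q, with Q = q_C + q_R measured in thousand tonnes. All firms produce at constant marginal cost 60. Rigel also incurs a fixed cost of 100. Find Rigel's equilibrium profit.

5376

The follower Rigel best-responds to any q_C: π_R = (356 - Q)q_R - 60q_R.
Setting the follower's marginal profit to zero, 296 - q_C - 2q_R = 0, i.e. q_R = (296 - q_C)/2.
Corvus substitutes q_R(q_C) into its own profit: π_C = q_C(356 - q_C - (296 - q_C)/2) - 60q_C = (208 - (1/2)q_C)q_C - 60q_C.
Leader FOC: 148 - q_C = 0, so q_C = 148.
Then q_R = (296 - 148)/2 = 74.
Price P = 356 - 222 = 134.
Rigel's profit: (134 - 60)·74 - 100 = 5376.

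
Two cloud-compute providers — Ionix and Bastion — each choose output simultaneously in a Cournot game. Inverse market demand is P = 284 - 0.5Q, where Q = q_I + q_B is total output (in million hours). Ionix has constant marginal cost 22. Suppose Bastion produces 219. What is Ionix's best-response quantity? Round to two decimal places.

152.50

With the rival's output fixed at 219, Ionix's profit is π_I = (284 - (1/2)·219 - (1/2)q_I)q_I - (22q_I) = (349/2 - (1/2)q_I)q_I - (22q_I).
∂π_I/∂q_I = 305/2 - q_I = 0, so q_I = 305/2.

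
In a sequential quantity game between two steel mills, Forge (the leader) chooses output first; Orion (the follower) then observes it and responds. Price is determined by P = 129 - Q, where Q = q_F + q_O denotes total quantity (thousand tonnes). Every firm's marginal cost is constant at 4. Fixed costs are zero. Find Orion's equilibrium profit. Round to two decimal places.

976.56

Solve by backward induction. Given q_F, the follower Orion maximises π_O = (129 - q_F - q_O)q_O - 4q_O.
Follower FOC: 125 - q_F - 2q_O = 0, so q_O(q_F) = (125 - q_F)/2.
Forge substitutes q_O(q_F) into its own profit: π_F = q_F(129 - q_F - (125 - q_F)/2) - 4q_F = (133/2 - (1/2)q_F)q_F - 4q_F.
Leader FOC: 125/2 - q_F = 0, so q_F = 125/2.
Then q_O = (125 - 125/2)/2 = 125/4.
Price P = 129 - 375/4 = 141/4.
Orion's profit: (141/4 - 4)·(125/4) = 976.5625.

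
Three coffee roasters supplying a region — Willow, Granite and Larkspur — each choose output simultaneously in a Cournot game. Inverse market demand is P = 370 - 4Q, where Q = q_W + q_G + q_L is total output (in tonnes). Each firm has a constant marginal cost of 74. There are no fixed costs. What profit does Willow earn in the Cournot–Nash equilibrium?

Each firm earns π_i = (370 - 4Q)q_i - 74q_i.
Setting ∂π_i/∂q_i = 0 with rivals' quantities fixed: 296 - 8q_i - 4·Σ_{j≠i} q_j = 0.
By symmetry each firm produces the same amount; substituting Σ_{j≠i} q_j = 2q_i yields q_i = 296/16 = 37/2.
Price P = 370 - 4·(111/2) = 148.
Willow's profit: (148 - 74)·(37/2) = 1369.

1369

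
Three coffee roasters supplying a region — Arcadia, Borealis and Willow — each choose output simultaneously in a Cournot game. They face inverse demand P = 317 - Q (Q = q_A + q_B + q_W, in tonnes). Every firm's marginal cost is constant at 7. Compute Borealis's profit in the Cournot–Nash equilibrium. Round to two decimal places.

6006.25

A representative firm's profit is π_i = q_i(317 - Q) - 7q_i.
Setting ∂π_i/∂q_i = 0 with rivals' quantities fixed: 310 - 2q_i - Σ_{j≠i} q_j = 0.
With identical firms every q_j equals q_i, so Σ_{j≠i} q_j = 2q_i and 310 = 4q_i, giving q_i = 155/2.
Price P = 317 - 465/2 = 169/2.
Borealis's profit: (169/2 - 7)·(155/2) = 6006.2500.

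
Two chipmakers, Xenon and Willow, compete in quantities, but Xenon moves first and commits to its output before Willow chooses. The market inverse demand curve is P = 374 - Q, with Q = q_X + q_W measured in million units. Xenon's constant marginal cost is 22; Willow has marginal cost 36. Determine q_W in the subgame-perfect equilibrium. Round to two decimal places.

Solve by backward induction. Given q_X, the follower Willow maximises π_W = (374 - q_X - q_W)q_W - 36q_W.
Setting the follower's marginal profit to zero, 338 - q_X - 2q_W = 0, i.e. q_W = (338 - q_X)/2.
Xenon substitutes q_W(q_X) into its own profit: π_X = q_X(374 - q_X - (338 - q_X)/2) - 22q_X = (205 - (1/2)q_X)q_X - 22q_X.
The leader's first-order condition 183 - q_X = 0 yields q_X = 183.
Then q_W = (338 - 183)/2 = 155/2.

77.50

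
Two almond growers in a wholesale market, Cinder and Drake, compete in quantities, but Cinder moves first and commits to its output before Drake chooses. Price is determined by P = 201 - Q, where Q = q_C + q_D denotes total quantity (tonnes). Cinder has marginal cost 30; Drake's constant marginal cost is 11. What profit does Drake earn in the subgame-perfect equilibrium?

3249

Solve by backward induction. Given q_C, the follower Drake maximises π_D = (201 - q_C - q_D)q_D - 11q_D.
∂π_D/∂q_D = 190 - q_C - 2q_D = 0 gives the reaction function q_D = (190 - q_C)/2.
Cinder substitutes q_D(q_C) into its own profit: π_C = q_C(201 - q_C - (190 - q_C)/2) - 30q_C = (106 - (1/2)q_C)q_C - 30q_C.
The leader's first-order condition 76 - q_C = 0 yields q_C = 76.
Then q_D = (190 - 76)/2 = 57.
Price P = 201 - 133 = 68.
Drake's profit: (68 - 11)·57 = 3249.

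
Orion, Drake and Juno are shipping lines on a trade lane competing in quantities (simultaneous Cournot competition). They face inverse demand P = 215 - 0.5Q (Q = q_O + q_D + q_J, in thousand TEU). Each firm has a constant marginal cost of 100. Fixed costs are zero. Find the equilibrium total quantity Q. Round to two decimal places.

172.50

A representative firm's profit is π_i = q_i(215 - 0.5Q) - 100q_i.
Setting ∂π_i/∂q_i = 0 with rivals' quantities fixed: 115 - q_i - (1/2)·Σ_{j≠i} q_j = 0.
By symmetry each firm produces the same amount; substituting Σ_{j≠i} q_j = 2q_i yields q_i = 115/2.
Total output Q = 115/2 + 115/2 + 115/2 = 345/2.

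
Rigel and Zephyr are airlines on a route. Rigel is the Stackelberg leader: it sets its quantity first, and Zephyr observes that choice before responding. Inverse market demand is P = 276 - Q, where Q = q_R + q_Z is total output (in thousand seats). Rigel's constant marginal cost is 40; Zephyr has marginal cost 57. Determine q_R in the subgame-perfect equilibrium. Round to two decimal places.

Solve by backward induction. Given q_R, the follower Zephyr maximises π_Z = (276 - q_R - q_Z)q_Z - 57q_Z.
Setting the follower's marginal profit to zero, 219 - q_R - 2q_Z = 0, i.e. q_Z = (219 - q_R)/2.
The leader anticipates this reaction. Substituting into P = 276 - Q gives P = 333/2 - (1/2)q_R, so π_R = (333/2 - (1/2)q_R)q_R - 40q_R.
Leader FOC: 253/2 - q_R = 0, so q_R = 253/2.
Then q_Z = (219 - 253/2)/2 = 185/4.

126.50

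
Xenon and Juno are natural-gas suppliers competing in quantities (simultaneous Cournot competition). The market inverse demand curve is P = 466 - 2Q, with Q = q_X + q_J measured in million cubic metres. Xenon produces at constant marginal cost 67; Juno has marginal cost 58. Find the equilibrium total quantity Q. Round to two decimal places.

134.50

Xenon's profit: π_X = (466 - 2Q)q_X - (67q_X). Setting ∂π_X/∂q_X = 0: 399 - 4q_X - 2(q_J) = 0.
Juno's profit: π_J = (466 - 2Q)q_J - (58q_J). Setting ∂π_J/∂q_J = 0: 408 - 4q_J - 2(q_X) = 0.
Rearranging gives the reaction functions q_X = (399 - 2q_J)/4 and q_J = (408 - 2q_X)/4.
Substituting one into the other gives q_X = 65 and q_J = 139/2.
Total output Q = 65 + 139/2 = 269/2.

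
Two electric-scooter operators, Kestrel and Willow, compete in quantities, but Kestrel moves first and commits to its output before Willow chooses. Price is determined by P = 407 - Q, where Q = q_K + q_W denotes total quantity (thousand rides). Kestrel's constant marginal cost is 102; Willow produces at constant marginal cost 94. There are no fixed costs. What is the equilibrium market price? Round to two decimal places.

176.25

Solve by backward induction. Given q_K, the follower Willow maximises π_W = (407 - q_K - q_W)q_W - 94q_W.
Setting the follower's marginal profit to zero, 313 - q_K - 2q_W = 0, i.e. q_W = (313 - q_K)/2.
Kestrel substitutes q_W(q_K) into its own profit: π_K = q_K(407 - q_K - (313 - q_K)/2) - 102q_K = (501/2 - (1/2)q_K)q_K - 102q_K.
The leader's first-order condition 297/2 - q_K = 0 yields q_K = 297/2.
Then q_W = (313 - 297/2)/2 = 329/4.
Total output Q = 923/4, so price P = 407 - 923/4 = 705/4.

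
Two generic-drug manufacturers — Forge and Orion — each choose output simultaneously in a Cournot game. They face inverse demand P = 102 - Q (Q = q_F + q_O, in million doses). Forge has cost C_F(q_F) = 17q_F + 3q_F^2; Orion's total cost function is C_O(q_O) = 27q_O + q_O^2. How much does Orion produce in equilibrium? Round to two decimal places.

16.61

Forge's profit: π_F = (102 - Q)q_F - (17q_F + 3q_F²). Setting ∂π_F/∂q_F = 0: 85 - 8q_F - (q_O) = 0.
Orion's first-order condition: 75 - 4q_O - (q_F) = 0.
Rearranging gives the reaction functions q_F = (85 - q_O)/8 and q_O = (75 - q_F)/4.
Substituting one into the other gives q_F = 265/31 and q_O = 515/31.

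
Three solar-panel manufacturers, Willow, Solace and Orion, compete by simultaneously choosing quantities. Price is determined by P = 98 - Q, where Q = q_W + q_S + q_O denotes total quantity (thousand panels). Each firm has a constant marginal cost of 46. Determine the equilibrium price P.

A representative firm's profit is π_i = q_i(98 - Q) - 46q_i.
First-order condition (treating rivals' output as given): 52 - 2q_i - Σ_{j≠i} q_j = 0.
By symmetry each firm produces the same amount; substituting Σ_{j≠i} q_j = 2q_i yields q_i = 52/4 = 13.
Total output Q = 39, so price P = 98 - 39 = 59.

59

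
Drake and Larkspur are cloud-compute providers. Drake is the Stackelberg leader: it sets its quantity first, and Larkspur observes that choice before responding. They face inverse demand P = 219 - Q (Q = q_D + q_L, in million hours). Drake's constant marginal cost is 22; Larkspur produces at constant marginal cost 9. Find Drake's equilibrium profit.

Solve by backward induction. Given q_D, the follower Larkspur maximises π_L = (219 - q_D - q_L)q_L - 9q_L.
Setting the follower's marginal profit to zero, 210 - q_D - 2q_L = 0, i.e. q_L = (210 - q_D)/2.
The leader anticipates this reaction. Substituting into P = 219 - Q gives P = 114 - (1/2)q_D, so π_D = (114 - (1/2)q_D)q_D - 22q_D.
Leader FOC: 92 - q_D = 0, so q_D = 92.
Then q_L = (210 - 92)/2 = 59.
Price P = 219 - 151 = 68.
Drake's profit: (68 - 22)·92 = 4232.

4232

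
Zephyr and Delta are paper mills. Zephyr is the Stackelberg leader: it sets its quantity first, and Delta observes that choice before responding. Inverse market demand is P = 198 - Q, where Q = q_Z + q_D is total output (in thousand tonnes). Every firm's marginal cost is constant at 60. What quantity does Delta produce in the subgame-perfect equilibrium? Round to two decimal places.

34.50

The follower Delta best-responds to any q_Z: π_D = (198 - Q)q_D - 60q_D.
Follower FOC: 138 - q_Z - 2q_D = 0, so q_D(q_Z) = (138 - q_Z)/2.
Zephyr substitutes q_D(q_Z) into its own profit: π_Z = q_Z(198 - q_Z - (138 - q_Z)/2) - 60q_Z = (129 - (1/2)q_Z)q_Z - 60q_Z.
The leader's first-order condition 69 - q_Z = 0 yields q_Z = 69.
Then q_D = (138 - 69)/2 = 69/2.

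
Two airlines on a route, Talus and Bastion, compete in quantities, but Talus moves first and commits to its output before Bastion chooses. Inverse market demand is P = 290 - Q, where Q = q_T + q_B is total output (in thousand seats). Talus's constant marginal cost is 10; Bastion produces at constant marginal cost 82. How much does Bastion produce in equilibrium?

16

The follower Bastion best-responds to any q_T: π_B = (290 - Q)q_B - 82q_B.
Setting the follower's marginal profit to zero, 208 - q_T - 2q_B = 0, i.e. q_B = (208 - q_T)/2.
The leader anticipates this reaction. Substituting into P = 290 - Q gives P = 186 - (1/2)q_T, so π_T = (186 - (1/2)q_T)q_T - 10q_T.
The leader's first-order condition 176 - q_T = 0 yields q_T = 176.
Then q_B = (208 - 176)/2 = 16.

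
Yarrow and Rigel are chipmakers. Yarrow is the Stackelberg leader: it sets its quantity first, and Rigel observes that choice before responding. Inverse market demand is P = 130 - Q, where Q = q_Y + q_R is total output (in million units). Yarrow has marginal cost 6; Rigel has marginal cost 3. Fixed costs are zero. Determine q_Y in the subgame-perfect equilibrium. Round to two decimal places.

60.50

The follower Rigel best-responds to any q_Y: π_R = (130 - Q)q_R - 3q_R.
Follower FOC: 127 - q_Y - 2q_R = 0, so q_R(q_Y) = (127 - q_Y)/2.
The leader anticipates this reaction. Substituting into P = 130 - Q gives P = 133/2 - (1/2)q_Y, so π_Y = (133/2 - (1/2)q_Y)q_Y - 6q_Y.
Leader FOC: 121/2 - q_Y = 0, so q_Y = 121/2.
Then q_R = (127 - 121/2)/2 = 133/4.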